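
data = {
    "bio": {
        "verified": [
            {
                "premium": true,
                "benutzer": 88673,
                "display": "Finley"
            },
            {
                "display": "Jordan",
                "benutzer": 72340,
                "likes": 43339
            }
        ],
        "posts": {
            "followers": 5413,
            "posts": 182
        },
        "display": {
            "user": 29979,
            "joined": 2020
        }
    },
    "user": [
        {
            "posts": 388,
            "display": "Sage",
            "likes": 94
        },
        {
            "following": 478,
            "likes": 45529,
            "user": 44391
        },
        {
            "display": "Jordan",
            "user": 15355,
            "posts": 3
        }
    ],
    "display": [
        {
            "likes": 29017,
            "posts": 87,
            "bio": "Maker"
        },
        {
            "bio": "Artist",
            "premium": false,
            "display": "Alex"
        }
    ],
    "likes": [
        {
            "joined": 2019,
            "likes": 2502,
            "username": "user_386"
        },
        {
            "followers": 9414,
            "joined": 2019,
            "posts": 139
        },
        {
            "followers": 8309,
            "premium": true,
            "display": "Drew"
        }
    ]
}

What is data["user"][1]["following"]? 478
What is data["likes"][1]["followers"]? 9414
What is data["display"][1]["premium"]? False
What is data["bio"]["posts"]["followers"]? 5413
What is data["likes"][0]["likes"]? 2502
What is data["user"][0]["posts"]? 388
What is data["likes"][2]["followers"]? 8309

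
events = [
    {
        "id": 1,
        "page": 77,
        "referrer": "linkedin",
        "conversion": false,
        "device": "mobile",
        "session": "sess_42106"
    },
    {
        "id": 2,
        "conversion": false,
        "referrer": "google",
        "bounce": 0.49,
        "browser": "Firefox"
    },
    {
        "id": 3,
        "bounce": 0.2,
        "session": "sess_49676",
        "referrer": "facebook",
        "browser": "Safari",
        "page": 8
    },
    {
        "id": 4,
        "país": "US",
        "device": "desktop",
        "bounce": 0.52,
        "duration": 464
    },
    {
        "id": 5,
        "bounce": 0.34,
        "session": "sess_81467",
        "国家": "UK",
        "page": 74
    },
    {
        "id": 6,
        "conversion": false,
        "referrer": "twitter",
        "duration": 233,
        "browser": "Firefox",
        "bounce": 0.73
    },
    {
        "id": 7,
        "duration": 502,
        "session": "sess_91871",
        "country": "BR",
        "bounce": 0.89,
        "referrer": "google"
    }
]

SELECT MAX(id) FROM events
7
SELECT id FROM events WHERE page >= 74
[1, 5]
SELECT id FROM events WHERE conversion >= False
[1, 2, 6]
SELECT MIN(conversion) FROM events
False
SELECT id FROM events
[1, 2, 3, 4, 5, 6, 7]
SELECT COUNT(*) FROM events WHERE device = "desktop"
1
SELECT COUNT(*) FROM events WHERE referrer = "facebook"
1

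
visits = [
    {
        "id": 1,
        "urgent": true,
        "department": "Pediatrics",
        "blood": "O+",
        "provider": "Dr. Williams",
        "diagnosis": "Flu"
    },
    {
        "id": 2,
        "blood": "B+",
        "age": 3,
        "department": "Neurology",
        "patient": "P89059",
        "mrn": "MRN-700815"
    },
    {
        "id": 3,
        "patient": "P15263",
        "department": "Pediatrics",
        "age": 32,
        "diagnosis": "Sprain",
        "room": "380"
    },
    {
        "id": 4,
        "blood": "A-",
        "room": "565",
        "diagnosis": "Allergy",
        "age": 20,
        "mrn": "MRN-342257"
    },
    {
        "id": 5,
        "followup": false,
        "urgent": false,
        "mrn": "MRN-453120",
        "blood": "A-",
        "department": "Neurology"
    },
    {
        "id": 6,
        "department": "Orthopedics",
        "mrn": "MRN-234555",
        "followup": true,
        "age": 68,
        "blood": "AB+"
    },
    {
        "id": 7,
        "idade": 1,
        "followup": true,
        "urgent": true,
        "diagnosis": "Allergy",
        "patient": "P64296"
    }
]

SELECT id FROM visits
[1, 2, 3, 4, 5, 6, 7]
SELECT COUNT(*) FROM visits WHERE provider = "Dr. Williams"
1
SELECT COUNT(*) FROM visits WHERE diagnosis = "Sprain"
1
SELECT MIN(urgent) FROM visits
False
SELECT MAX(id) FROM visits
7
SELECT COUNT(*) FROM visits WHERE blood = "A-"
2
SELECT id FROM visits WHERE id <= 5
[1, 2, 3, 4, 5]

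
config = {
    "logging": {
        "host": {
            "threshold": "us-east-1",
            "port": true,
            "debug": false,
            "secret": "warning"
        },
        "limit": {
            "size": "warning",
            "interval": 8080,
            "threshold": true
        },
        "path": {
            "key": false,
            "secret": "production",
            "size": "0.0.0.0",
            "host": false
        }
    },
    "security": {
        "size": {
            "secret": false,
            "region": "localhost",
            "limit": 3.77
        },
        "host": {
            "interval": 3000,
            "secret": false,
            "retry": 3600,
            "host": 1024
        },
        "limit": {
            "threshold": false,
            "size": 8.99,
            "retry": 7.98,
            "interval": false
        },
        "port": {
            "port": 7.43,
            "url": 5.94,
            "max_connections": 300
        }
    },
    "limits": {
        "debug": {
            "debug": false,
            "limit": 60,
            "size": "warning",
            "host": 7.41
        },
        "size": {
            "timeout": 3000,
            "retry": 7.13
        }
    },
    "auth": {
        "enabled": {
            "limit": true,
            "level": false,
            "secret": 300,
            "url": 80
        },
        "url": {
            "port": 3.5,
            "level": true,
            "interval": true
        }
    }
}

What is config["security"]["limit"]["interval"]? False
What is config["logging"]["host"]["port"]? True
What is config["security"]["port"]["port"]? 7.43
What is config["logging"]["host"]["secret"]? "warning"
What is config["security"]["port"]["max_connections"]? 300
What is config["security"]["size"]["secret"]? False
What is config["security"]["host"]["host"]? 1024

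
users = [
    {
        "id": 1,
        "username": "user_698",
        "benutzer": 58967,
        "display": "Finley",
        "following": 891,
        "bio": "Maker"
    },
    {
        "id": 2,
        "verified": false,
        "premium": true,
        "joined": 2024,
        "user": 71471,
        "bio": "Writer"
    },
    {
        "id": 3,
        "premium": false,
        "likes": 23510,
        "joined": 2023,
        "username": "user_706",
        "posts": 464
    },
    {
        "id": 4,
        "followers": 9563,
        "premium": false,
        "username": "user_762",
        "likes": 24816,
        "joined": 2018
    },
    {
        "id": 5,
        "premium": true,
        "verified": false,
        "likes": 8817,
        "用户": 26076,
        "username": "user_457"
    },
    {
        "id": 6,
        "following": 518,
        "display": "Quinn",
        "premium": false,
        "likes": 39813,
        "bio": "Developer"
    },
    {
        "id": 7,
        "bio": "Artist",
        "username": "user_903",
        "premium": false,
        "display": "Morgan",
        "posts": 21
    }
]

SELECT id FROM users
[1, 2, 3, 4, 5, 6, 7]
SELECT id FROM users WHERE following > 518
[1]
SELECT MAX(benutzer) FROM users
58967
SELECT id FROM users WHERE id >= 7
[7]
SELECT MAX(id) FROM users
7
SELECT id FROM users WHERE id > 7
[]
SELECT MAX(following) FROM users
891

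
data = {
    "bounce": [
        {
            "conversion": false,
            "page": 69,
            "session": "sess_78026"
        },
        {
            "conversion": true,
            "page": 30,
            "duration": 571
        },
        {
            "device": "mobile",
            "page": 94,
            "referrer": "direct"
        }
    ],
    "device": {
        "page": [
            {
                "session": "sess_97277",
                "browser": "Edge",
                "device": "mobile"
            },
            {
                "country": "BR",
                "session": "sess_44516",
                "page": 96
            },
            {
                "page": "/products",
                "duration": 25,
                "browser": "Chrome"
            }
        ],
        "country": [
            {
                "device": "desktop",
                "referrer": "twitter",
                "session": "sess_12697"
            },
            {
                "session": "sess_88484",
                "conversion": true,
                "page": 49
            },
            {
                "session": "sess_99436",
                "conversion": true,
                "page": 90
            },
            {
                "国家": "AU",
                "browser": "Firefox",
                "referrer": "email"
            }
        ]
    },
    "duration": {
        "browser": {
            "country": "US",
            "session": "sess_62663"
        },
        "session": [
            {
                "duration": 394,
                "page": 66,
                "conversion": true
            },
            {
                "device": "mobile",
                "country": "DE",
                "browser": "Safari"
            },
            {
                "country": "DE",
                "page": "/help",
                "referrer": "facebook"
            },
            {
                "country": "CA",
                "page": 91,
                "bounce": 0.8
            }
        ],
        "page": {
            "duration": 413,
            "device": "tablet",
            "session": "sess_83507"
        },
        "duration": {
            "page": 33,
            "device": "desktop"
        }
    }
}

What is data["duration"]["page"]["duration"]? 413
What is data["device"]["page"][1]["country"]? "BR"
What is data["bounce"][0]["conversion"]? False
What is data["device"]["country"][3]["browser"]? "Firefox"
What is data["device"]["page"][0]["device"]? "mobile"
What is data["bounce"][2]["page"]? 94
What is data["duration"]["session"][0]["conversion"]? True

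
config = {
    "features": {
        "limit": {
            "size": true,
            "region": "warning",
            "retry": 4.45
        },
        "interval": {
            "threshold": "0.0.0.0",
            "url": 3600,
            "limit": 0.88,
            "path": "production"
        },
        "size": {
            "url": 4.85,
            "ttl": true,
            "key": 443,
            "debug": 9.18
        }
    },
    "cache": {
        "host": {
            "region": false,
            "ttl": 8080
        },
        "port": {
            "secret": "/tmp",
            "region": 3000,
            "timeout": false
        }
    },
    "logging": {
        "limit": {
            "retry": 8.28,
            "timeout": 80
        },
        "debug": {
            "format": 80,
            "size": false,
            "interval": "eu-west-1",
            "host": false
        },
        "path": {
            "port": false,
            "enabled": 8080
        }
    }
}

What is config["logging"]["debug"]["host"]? False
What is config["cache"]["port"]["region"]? 3000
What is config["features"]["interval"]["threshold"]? "0.0.0.0"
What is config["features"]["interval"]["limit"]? 0.88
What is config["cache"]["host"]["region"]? False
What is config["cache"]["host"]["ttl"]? 8080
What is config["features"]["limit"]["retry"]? 4.45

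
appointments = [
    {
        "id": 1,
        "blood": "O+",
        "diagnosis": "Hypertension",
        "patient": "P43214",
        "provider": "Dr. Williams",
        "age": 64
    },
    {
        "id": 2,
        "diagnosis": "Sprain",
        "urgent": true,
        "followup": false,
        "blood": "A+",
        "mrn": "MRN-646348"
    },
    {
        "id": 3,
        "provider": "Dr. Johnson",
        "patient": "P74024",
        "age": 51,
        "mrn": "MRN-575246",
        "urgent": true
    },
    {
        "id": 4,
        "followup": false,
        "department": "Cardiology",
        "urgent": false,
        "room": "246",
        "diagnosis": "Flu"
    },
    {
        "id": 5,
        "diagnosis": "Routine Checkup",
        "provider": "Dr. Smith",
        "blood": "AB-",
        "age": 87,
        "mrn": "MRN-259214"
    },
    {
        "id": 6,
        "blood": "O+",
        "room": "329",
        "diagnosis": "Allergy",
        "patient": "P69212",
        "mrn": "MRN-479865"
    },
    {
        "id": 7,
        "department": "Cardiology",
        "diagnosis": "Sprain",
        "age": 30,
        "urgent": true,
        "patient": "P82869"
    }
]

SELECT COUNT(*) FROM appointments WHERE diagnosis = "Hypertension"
1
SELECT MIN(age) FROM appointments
30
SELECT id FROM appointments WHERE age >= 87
[5]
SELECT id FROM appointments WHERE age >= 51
[1, 3, 5]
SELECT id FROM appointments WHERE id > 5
[6, 7]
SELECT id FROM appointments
[1, 2, 3, 4, 5, 6, 7]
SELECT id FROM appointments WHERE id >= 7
[7]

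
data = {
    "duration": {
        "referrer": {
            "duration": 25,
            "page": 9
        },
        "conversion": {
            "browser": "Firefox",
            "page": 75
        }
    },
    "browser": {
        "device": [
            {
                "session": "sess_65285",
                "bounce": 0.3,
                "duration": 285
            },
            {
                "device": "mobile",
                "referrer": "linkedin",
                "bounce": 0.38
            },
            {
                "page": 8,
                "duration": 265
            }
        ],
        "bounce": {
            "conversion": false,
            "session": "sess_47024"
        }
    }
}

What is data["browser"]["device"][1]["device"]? "mobile"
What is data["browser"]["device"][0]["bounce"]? 0.3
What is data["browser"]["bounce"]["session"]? "sess_47024"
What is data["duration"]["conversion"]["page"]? 75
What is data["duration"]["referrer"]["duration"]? 25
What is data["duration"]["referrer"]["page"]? 9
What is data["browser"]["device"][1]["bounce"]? 0.38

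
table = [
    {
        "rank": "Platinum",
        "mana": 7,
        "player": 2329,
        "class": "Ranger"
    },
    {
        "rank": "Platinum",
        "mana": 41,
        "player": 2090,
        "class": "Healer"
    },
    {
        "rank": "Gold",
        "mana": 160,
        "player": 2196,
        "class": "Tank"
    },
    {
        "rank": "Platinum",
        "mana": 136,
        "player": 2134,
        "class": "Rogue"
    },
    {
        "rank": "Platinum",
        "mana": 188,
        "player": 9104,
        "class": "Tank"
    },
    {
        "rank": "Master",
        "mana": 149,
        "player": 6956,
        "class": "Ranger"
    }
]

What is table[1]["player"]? 2090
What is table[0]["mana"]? 7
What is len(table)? 6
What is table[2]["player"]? 2196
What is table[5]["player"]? 6956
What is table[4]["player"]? 9104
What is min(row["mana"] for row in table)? 7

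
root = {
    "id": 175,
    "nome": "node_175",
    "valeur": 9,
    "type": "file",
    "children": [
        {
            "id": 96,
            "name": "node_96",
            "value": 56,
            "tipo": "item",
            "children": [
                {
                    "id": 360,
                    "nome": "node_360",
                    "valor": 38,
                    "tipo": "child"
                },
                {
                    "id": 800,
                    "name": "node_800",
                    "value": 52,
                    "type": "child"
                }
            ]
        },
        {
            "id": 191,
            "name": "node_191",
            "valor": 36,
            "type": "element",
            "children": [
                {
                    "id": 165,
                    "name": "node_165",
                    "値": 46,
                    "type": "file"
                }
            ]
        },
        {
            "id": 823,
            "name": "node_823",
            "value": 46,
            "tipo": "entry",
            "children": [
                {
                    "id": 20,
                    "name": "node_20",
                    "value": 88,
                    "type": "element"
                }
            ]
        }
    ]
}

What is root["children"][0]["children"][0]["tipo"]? "child"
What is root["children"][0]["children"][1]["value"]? 52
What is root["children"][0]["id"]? 96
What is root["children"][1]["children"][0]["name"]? "node_165"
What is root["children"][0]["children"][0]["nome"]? "node_360"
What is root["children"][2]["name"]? "node_823"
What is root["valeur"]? 9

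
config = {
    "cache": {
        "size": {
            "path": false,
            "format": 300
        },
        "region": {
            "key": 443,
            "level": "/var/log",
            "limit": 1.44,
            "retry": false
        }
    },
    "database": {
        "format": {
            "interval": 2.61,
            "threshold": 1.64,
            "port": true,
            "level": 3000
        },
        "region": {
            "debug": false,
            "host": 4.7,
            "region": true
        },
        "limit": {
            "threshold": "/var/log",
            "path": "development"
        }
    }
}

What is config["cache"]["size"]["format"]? 300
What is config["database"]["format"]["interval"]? 2.61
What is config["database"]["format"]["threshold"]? 1.64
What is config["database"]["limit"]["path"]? "development"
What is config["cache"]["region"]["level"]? "/var/log"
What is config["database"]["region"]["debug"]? False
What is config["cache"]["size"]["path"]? False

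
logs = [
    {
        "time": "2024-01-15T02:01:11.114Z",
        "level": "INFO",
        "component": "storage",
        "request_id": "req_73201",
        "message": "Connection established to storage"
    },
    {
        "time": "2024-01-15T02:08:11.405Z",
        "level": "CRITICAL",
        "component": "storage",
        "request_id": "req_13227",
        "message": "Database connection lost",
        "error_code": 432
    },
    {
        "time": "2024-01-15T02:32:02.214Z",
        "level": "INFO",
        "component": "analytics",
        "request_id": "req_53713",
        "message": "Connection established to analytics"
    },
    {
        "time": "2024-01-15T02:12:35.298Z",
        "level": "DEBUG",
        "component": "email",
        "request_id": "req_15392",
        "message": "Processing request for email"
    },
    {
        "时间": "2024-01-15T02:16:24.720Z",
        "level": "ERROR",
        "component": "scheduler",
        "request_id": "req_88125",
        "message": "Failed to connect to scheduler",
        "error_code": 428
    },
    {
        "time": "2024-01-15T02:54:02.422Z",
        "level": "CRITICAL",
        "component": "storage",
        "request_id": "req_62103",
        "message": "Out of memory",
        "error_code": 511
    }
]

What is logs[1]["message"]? "Database connection lost"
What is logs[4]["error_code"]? 428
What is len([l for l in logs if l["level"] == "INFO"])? 2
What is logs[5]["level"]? "CRITICAL"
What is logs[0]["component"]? "storage"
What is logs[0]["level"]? "INFO"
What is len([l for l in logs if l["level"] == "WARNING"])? 0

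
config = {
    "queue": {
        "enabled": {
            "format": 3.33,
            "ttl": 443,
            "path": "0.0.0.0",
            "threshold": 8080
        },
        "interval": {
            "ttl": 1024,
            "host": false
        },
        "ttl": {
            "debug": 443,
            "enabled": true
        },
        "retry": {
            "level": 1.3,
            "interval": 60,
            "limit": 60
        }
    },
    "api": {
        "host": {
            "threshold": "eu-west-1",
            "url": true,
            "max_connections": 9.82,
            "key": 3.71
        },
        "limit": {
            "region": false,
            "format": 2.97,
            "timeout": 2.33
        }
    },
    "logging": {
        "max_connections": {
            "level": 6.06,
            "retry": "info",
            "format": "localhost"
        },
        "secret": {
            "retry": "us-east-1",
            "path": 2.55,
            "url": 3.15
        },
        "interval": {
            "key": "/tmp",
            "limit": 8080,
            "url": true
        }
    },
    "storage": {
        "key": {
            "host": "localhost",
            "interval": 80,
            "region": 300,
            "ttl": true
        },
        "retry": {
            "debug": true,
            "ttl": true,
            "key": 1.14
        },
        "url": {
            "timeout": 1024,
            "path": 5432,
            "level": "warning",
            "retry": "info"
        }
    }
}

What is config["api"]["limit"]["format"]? 2.97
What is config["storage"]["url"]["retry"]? "info"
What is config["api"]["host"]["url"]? True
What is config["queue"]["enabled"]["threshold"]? 8080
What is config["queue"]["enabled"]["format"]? 3.33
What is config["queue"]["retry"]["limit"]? 60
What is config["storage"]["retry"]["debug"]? True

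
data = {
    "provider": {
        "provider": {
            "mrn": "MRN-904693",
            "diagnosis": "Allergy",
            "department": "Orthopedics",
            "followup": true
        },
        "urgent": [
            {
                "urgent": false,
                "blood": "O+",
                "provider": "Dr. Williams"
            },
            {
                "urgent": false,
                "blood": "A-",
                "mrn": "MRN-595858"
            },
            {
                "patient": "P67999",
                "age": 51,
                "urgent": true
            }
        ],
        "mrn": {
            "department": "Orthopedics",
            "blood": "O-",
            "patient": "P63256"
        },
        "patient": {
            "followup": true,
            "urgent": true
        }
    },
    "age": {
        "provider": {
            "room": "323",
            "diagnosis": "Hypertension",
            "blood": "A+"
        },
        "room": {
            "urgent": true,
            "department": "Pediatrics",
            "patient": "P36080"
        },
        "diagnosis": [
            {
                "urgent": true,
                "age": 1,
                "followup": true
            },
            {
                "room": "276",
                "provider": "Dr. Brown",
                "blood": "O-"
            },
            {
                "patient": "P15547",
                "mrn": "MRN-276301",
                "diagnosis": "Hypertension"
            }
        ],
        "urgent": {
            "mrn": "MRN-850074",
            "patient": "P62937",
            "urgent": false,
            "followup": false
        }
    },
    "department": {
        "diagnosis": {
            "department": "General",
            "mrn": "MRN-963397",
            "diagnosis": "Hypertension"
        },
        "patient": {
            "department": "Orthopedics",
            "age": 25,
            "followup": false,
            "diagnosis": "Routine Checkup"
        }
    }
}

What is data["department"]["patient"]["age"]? 25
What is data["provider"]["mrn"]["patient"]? "P63256"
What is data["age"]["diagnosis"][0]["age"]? 1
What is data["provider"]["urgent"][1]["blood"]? "A-"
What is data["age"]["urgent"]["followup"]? False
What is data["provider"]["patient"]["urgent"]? True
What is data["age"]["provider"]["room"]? "323"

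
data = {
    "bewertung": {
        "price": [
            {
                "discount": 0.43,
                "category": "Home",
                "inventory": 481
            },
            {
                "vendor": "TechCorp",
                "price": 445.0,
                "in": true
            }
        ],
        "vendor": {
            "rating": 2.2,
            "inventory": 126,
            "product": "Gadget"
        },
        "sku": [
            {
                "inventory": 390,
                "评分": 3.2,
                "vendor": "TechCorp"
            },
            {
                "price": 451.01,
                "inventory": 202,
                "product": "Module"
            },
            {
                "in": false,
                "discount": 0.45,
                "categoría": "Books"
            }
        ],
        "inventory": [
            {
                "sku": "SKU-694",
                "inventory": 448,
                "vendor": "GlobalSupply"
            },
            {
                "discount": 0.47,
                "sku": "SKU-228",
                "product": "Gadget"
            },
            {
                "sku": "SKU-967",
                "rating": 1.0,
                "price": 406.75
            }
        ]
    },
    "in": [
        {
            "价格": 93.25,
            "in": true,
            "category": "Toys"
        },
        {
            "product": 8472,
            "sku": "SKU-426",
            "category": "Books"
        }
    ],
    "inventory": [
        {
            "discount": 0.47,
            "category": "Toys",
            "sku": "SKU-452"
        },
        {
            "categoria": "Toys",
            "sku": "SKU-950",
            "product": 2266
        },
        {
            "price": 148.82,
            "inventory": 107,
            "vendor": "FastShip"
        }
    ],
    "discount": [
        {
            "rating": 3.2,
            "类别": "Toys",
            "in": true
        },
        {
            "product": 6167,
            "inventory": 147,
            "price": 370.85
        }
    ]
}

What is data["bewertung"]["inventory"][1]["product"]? "Gadget"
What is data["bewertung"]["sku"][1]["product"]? "Module"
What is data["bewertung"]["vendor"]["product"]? "Gadget"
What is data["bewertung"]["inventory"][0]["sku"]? "SKU-694"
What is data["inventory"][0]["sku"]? "SKU-452"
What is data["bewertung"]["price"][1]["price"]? 445.0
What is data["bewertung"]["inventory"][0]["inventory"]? 448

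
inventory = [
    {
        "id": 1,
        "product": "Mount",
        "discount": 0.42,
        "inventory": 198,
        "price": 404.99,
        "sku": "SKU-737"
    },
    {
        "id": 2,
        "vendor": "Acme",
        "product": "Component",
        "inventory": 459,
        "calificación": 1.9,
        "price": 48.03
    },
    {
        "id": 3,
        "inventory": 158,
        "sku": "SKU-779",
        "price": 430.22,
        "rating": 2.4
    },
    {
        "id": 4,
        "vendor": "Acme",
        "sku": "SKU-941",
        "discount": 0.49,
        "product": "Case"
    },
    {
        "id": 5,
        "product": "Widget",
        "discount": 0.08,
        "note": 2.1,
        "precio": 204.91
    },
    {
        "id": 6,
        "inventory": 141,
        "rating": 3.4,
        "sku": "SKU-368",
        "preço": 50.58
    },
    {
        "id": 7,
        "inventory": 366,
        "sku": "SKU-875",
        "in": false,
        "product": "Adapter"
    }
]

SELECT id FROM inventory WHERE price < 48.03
[]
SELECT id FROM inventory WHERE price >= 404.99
[1, 3]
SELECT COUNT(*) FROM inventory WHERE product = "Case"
1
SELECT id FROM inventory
[1, 2, 3, 4, 5, 6, 7]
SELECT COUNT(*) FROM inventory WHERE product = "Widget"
1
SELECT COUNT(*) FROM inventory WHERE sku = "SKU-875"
1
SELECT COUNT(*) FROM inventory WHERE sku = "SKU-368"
1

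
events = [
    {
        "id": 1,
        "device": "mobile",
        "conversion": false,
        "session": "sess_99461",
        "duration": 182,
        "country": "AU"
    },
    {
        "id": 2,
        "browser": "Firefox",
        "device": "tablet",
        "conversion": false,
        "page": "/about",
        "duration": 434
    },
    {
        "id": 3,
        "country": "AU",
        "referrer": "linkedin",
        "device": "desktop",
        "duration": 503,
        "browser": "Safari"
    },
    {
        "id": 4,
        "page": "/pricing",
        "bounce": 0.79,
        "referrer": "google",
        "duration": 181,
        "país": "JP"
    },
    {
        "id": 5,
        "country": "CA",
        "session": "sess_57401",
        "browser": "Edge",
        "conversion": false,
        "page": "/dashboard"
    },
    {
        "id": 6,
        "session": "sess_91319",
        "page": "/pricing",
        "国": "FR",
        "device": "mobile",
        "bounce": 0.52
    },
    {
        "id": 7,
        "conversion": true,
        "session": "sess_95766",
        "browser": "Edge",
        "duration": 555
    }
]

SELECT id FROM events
[1, 2, 3, 4, 5, 6, 7]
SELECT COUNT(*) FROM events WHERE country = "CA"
1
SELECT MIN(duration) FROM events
181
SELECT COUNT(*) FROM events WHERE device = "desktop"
1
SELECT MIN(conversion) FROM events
False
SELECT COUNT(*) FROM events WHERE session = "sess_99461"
1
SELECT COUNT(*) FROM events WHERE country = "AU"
2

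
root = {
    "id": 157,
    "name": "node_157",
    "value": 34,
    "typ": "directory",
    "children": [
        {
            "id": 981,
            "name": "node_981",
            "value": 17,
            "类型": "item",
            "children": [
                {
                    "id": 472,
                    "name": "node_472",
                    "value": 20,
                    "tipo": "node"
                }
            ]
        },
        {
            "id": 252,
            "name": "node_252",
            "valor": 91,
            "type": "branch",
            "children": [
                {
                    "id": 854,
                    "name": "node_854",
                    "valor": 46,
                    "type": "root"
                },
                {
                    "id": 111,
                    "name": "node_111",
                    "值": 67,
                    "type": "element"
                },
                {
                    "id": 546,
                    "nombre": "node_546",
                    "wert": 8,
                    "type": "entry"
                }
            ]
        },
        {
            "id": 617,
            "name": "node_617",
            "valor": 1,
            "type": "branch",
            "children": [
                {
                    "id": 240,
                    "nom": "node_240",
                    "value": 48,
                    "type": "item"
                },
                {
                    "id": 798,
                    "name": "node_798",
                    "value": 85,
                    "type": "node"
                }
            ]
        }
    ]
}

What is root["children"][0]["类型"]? "item"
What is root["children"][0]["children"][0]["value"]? 20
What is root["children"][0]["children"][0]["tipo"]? "node"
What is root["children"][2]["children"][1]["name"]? "node_798"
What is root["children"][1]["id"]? 252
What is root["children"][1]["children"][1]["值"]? 67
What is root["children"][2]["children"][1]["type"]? "node"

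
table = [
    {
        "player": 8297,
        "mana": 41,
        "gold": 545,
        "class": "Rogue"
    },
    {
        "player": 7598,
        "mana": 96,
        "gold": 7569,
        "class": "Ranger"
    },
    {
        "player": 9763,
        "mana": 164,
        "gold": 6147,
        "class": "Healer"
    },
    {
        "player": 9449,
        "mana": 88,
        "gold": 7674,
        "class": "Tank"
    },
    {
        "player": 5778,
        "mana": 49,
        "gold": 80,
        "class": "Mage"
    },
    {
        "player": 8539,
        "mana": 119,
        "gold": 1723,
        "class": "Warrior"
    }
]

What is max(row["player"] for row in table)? 9763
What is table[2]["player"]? 9763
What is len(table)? 6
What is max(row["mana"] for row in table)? 164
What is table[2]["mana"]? 164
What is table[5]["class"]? "Warrior"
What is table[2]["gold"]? 6147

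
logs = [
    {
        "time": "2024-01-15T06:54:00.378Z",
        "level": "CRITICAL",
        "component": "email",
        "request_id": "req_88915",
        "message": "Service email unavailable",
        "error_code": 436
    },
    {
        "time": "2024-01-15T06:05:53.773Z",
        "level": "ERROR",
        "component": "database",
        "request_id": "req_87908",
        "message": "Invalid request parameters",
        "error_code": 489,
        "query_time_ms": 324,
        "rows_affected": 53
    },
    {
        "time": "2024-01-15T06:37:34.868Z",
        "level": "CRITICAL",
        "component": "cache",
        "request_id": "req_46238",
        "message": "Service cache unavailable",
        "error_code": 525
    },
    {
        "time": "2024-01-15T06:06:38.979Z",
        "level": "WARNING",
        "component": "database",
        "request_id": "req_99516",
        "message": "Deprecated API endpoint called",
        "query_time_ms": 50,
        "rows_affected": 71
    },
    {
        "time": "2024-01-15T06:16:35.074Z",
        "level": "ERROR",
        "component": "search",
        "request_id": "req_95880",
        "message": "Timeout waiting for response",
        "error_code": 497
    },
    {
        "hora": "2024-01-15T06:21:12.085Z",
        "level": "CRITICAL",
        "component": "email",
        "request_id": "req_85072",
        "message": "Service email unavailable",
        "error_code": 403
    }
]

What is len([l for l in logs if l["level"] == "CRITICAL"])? 3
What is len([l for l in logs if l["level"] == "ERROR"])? 2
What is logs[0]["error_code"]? 436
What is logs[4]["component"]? "search"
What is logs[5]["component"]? "email"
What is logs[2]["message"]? "Service cache unavailable"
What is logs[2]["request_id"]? "req_46238"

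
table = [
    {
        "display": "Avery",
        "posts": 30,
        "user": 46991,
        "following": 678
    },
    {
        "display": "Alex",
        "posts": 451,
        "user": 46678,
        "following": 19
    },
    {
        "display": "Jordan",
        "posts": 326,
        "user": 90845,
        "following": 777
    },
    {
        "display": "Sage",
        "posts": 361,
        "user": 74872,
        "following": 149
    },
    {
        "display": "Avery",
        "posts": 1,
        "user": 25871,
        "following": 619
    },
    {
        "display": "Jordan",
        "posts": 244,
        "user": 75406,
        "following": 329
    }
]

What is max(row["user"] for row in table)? 90845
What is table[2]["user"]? 90845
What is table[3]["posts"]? 361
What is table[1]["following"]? 19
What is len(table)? 6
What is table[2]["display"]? "Jordan"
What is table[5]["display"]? "Jordan"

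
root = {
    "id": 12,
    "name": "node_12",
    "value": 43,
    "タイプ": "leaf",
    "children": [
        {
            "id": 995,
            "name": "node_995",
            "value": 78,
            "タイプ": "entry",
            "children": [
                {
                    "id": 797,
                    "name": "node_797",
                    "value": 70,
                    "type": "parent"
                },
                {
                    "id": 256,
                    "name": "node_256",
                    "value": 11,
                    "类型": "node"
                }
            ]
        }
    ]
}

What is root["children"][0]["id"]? 995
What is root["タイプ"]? "leaf"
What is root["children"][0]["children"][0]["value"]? 70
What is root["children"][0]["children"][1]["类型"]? "node"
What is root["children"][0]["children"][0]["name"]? "node_797"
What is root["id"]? 12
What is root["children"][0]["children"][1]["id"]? 256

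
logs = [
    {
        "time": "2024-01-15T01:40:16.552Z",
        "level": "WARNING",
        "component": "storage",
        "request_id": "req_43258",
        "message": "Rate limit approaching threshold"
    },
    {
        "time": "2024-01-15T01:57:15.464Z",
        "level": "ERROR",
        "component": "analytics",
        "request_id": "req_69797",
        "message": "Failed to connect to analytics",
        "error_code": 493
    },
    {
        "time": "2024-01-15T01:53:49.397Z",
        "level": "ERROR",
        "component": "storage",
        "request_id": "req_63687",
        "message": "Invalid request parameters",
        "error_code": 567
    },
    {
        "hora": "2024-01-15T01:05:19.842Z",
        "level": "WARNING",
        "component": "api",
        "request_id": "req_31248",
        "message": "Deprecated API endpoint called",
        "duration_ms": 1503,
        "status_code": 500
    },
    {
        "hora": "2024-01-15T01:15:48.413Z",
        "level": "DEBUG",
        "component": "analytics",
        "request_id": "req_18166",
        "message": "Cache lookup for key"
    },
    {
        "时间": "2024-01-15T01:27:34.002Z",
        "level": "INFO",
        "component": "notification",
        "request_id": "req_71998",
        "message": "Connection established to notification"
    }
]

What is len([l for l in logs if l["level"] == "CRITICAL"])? 0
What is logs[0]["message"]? "Rate limit approaching threshold"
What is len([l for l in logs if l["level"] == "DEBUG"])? 1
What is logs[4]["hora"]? "2024-01-15T01:15:48.413Z"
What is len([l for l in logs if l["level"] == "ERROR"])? 2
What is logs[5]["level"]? "INFO"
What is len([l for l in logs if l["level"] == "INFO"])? 1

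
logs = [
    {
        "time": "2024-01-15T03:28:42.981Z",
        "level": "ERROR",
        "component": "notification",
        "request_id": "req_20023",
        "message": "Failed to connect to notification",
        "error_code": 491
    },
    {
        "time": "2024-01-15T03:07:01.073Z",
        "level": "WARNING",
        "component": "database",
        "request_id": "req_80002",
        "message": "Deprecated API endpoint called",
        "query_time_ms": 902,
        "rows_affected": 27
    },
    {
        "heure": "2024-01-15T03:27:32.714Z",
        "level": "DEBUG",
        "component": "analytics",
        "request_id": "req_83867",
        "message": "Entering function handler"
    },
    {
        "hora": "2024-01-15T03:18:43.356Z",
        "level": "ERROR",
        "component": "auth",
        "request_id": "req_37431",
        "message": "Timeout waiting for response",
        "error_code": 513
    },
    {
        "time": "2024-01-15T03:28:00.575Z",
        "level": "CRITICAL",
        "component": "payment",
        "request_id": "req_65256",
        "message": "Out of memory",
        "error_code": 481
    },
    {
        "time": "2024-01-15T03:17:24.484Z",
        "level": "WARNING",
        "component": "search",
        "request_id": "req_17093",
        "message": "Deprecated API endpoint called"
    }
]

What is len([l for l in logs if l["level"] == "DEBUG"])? 1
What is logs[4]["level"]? "CRITICAL"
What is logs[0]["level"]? "ERROR"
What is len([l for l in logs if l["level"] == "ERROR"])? 2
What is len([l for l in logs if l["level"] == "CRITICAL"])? 1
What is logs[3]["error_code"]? 513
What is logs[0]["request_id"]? "req_20023"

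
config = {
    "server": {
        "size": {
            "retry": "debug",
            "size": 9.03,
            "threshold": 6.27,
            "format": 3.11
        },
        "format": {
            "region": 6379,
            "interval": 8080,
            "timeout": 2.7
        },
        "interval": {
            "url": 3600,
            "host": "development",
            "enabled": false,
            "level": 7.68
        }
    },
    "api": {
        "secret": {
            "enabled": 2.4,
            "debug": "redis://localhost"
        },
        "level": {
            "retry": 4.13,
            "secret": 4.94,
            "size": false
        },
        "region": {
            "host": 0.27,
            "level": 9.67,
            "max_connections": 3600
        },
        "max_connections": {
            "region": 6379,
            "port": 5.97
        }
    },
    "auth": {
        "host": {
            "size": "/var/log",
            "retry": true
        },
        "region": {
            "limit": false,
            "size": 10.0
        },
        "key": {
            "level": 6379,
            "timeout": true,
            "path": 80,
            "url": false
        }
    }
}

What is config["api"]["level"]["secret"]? 4.94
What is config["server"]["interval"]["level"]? 7.68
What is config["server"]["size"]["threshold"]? 6.27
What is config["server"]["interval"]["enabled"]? False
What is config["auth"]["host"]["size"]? "/var/log"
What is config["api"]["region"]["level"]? 9.67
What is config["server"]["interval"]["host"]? "development"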